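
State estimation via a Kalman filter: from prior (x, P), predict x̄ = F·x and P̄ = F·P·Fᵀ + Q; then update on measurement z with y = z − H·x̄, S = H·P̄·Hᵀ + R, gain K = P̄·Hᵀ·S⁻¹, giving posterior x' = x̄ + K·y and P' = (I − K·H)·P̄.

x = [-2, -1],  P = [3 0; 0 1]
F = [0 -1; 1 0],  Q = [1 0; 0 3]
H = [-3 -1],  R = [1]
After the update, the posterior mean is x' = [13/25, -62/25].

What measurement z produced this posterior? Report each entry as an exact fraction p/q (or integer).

x̄ = F·x = [1, -2]
P̄ = F·P·Fᵀ + Q = [2 0; 0 6]
S = H·P̄·Hᵀ + R = [25]
K = P̄·Hᵀ·S⁻¹ = [-6/25; -6/25]
x' − x̄ = [-12/25, -12/25] = K·y
y = (KᵀK)⁻¹·Kᵀ·(x' − x̄) = [2]
z = y + H·x̄ = [2] + [-1] = [1]

z = [1]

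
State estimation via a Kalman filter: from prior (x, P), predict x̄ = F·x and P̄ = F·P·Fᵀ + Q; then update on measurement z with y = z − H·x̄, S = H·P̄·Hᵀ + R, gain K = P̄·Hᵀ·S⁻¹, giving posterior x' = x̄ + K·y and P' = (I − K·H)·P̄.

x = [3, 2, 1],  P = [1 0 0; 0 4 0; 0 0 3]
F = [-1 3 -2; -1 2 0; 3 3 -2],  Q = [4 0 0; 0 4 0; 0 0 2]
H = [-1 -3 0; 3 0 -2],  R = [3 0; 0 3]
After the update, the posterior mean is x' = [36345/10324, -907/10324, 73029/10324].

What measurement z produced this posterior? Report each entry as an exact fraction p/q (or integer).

z = [-3, -3]

x̄ = F·x = [1, 1, 13]
P̄ = F·P·Fᵀ + Q = [53 25 45; 25 21 21; 45 21 59]
S = H·P̄·Hᵀ + R = [395 -168; -168 176]
K = P̄·Hᵀ·S⁻¹ = [-1367/5162 5751/41296; -1243/5162 -1749/41296; -2019/5162 -11429/41296]
x' − x̄ = [26021/10324, -11231/10324, -61183/10324] = K·y
y = (KᵀK)⁻¹·Kᵀ·(x' − x̄) = [1, 20]
z = y + H·x̄ = [1, 20] + [-4, -23] = [-3, -3]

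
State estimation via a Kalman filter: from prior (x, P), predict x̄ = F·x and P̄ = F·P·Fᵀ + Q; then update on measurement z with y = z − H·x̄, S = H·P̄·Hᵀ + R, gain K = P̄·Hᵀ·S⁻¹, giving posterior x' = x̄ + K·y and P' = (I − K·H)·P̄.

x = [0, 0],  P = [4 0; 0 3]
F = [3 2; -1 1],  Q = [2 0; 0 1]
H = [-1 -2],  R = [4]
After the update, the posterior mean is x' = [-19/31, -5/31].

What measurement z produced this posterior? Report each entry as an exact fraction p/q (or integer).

x̄ = F·x = [0, 0]
P̄ = F·P·Fᵀ + Q = [50 -6; -6 8]
S = H·P̄·Hᵀ + R = [62]
K = P̄·Hᵀ·S⁻¹ = [-19/31; -5/31]
x' − x̄ = [-19/31, -5/31] = K·y
y = (KᵀK)⁻¹·Kᵀ·(x' − x̄) = [1]
z = y + H·x̄ = [1] + [0] = [1]

z = [1]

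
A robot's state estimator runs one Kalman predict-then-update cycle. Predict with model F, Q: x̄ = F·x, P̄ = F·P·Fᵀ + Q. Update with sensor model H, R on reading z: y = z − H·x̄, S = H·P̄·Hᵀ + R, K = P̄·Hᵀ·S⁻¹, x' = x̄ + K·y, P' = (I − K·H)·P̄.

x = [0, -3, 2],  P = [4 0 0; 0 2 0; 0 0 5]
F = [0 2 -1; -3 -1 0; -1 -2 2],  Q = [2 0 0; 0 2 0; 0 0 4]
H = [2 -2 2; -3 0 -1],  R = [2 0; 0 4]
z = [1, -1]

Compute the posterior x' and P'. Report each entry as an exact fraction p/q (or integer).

x' = [-8207/4171, 14805/4171, 25072/4171]
P' = [17044/4171 -27256/4171 -44368/4171; -27256/4171 58536/4171 83896/4171; -44368/4171 83896/4171 128488/4171]

x̄ = F·x = [-8, 3, 10]
P̄ = F·P·Fᵀ + Q = [15 -4 -18; -4 40 16; -18 16 36]
y = z − H·x̄ = [3, -15]
S = H·P̄·Hᵀ + R = [126 -10; -10 67]
K = P̄·Hᵀ·S⁻¹ = [-68/4171 -1691/4171; -1896/4171 -532/4171; 224/4171 1154/4171]
x' = x̄ + K·y = [-8207/4171, 14805/4171, 25072/4171]
P' = (I − K·H)·P̄ = [17044/4171 -27256/4171 -44368/4171; -27256/4171 58536/4171 83896/4171; -44368/4171 83896/4171 128488/4171]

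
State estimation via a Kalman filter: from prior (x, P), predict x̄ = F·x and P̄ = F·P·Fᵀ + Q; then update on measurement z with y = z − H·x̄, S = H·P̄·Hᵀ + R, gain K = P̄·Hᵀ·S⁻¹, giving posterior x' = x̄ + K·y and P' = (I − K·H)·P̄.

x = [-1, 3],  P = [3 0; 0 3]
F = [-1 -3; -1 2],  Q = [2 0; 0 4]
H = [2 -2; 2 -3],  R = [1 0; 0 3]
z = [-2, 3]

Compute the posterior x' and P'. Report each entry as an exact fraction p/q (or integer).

x' = [-4284/1493, -3337/1493]
P' = [8139/2986 6849/2986; 6849/2986 6185/2986]

x̄ = F·x = [-8, 7]
P̄ = F·P·Fᵀ + Q = [32 -15; -15 19]
y = z − H·x̄ = [28, 40]
S = H·P̄·Hᵀ + R = [325 392; 392 482]
K = P̄·Hᵀ·S⁻¹ = [1290/1493 -1423/2986; 664/1493 -1619/2986]
x' = x̄ + K·y = [-4284/1493, -3337/1493]
P' = (I − K·H)·P̄ = [8139/2986 6849/2986; 6849/2986 6185/2986]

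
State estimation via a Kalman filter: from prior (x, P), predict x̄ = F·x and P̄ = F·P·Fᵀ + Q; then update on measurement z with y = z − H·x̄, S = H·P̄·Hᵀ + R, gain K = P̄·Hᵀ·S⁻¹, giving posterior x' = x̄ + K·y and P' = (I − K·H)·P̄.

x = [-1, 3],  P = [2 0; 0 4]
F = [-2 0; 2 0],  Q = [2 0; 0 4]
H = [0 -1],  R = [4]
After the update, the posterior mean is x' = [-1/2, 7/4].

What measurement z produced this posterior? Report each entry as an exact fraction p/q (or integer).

x̄ = F·x = [2, -2]
P̄ = F·P·Fᵀ + Q = [10 -8; -8 12]
S = H·P̄·Hᵀ + R = [16]
K = P̄·Hᵀ·S⁻¹ = [1/2; -3/4]
x' − x̄ = [-5/2, 15/4] = K·y
y = (KᵀK)⁻¹·Kᵀ·(x' − x̄) = [-5]
z = y + H·x̄ = [-5] + [2] = [-3]

z = [-3]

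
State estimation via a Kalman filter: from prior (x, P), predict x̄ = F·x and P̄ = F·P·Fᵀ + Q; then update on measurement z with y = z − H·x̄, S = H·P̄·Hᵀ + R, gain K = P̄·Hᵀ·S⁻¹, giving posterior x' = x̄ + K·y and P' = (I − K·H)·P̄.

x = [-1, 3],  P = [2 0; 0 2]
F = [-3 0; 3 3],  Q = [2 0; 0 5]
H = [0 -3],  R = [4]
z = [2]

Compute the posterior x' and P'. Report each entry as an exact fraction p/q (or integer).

x' = [2199/373, -222/373]
P' = [4544/373 -72/373; -72/373 164/373]

x̄ = F·x = [3, 6]
P̄ = F·P·Fᵀ + Q = [20 -18; -18 41]
y = z − H·x̄ = [20]
S = H·P̄·Hᵀ + R = [373]
K = P̄·Hᵀ·S⁻¹ = [54/373; -123/373]
x' = x̄ + K·y = [2199/373, -222/373]
P' = (I − K·H)·P̄ = [4544/373 -72/373; -72/373 164/373]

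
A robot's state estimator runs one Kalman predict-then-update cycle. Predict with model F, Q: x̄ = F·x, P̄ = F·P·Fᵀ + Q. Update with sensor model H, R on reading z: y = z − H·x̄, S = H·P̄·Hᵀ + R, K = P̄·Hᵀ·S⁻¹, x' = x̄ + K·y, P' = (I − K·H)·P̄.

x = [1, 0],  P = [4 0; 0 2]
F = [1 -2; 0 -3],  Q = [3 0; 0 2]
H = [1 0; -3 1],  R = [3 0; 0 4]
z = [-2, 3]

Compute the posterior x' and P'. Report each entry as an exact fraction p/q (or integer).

x̄ = F·x = [1, 0]
P̄ = F·P·Fᵀ + Q = [15 12; 12 20]
y = z − H·x̄ = [-3, 6]
S = H·P̄·Hᵀ + R = [18 -33; -33 87]
K = P̄·Hᵀ·S⁻¹ = [24/53 -11/53; 172/159 12/53]
x' = x̄ + K·y = [-85/53, -100/53]
P' = (I − K·H)·P̄ = [72/53 172/53; 172/53 564/53]

x' = [-85/53, -100/53]
P' = [72/53 172/53; 172/53 564/53]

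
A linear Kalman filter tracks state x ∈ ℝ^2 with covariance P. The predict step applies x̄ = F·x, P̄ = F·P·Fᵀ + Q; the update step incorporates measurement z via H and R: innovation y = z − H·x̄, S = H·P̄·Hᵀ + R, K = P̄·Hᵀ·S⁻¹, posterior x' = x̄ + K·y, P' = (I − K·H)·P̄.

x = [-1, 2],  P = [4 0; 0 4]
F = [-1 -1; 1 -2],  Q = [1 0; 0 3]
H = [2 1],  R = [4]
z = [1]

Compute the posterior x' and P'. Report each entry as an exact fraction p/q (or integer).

x̄ = F·x = [-1, -5]
P̄ = F·P·Fᵀ + Q = [9 4; 4 23]
y = z − H·x̄ = [8]
S = H·P̄·Hᵀ + R = [79]
K = P̄·Hᵀ·S⁻¹ = [22/79; 31/79]
x' = x̄ + K·y = [97/79, -147/79]
P' = (I − K·H)·P̄ = [227/79 -366/79; -366/79 856/79]

x' = [97/79, -147/79]
P' = [227/79 -366/79; -366/79 856/79]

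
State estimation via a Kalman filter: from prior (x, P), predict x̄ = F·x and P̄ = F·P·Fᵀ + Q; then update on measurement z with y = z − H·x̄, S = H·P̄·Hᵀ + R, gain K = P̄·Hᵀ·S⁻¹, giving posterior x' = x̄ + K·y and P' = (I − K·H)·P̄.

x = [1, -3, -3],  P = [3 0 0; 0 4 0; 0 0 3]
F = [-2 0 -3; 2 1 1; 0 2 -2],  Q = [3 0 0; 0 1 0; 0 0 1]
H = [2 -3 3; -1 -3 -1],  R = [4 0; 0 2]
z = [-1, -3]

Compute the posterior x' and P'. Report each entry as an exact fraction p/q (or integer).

x̄ = F·x = [7, -4, 0]
P̄ = F·P·Fᵀ + Q = [42 -21 18; -21 20 2; 18 2 29]
y = z − H·x̄ = [-27, -8]
S = H·P̄·Hᵀ + R = [1045 -30; -30 175]
K = P̄·Hᵀ·S⁻¹ = [7053/36395 1833/36395; -3606/36395 -1829/7279; 3777/36395 -2075/7279]
x' = x̄ + K·y = [9934/7279, 24942/36395, -18979/36395]
P' = (I − K·H)·P̄ = [105438/36395 -12054/36395 -72942/36395; -12054/36395 6779/36395 10007/36395; -72942/36395 10007/36395 63671/36395]

x' = [9934/7279, 24942/36395, -18979/36395]
P' = [105438/36395 -12054/36395 -72942/36395; -12054/36395 6779/36395 10007/36395; -72942/36395 10007/36395 63671/36395]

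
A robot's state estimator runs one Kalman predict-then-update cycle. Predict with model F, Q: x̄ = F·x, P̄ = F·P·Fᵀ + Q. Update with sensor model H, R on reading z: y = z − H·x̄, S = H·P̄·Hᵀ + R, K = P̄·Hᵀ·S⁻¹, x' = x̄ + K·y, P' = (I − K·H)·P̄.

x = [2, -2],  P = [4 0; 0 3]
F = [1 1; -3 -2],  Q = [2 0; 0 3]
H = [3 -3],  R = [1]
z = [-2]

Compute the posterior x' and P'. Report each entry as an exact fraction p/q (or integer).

x̄ = F·x = [0, -2]
P̄ = F·P·Fᵀ + Q = [9 -18; -18 51]
y = z − H·x̄ = [-8]
S = H·P̄·Hᵀ + R = [865]
K = P̄·Hᵀ·S⁻¹ = [81/865; -207/865]
x' = x̄ + K·y = [-648/865, -74/865]
P' = (I − K·H)·P̄ = [1224/865 1197/865; 1197/865 1266/865]

x' = [-648/865, -74/865]
P' = [1224/865 1197/865; 1197/865 1266/865]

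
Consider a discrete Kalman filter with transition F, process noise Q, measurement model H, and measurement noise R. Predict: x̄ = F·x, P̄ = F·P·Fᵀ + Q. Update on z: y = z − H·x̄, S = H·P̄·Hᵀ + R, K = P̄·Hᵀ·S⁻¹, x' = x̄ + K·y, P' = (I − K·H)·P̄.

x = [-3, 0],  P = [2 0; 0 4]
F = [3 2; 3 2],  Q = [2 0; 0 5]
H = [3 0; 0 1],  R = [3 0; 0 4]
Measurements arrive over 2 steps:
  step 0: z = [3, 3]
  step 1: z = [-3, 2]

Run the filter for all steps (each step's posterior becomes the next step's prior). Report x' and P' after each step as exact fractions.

step 0: x' = [1197/1219, 2505/1219], P' = [392/1219 136/1219; 136/1219 3132/1219]
step 1: x' = [-178915/226063, 892174/678189], P' = [72170/226063 23584/226063; 23584/226063 1727204/678189]

step 0: x̄ = F·x = [-9, -9]
step 0: P̄ = F·P·Fᵀ + Q = [36 34; 34 39]
step 0: y = z − H·x̄ = [30, 12]
step 0: S = H·P̄·Hᵀ + R = [327 102; 102 43]
step 0: K = P̄·Hᵀ·S⁻¹ = [392/1219 34/1219; 136/1219 783/1219]
step 0: x' = x̄ + K·y = [1197/1219, 2505/1219]
step 0: P' = (I − K·H)·P̄ = [392/1219 136/1219; 136/1219 3132/1219]
step 1: x̄ = F·x = [8601/1219, 8601/1219]
step 1: P̄ = F·P·Fᵀ + Q = [20126/1219 17688/1219; 17688/1219 23783/1219]
step 1: y = z − H·x̄ = [-29460/1219, -6163/1219]
step 1: S = H·P̄·Hᵀ + R = [184791/1219 53064/1219; 53064/1219 28659/1219]
step 1: K = P̄·Hᵀ·S⁻¹ = [72170/226063 5896/226063; 23584/226063 431801/678189]
step 1: x' = x̄ + K·y = [-178915/226063, 892174/678189]
step 1: P' = (I − K·H)·P̄ = [72170/226063 23584/226063; 23584/226063 1727204/678189]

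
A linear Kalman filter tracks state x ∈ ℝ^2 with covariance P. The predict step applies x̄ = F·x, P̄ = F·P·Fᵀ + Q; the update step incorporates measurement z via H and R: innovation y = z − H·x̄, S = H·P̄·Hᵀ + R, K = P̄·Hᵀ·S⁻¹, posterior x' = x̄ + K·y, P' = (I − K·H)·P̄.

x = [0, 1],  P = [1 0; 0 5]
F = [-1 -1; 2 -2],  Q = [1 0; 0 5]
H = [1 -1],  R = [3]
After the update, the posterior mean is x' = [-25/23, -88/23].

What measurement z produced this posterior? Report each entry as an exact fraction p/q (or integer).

z = [3]

x̄ = F·x = [-1, -2]
P̄ = F·P·Fᵀ + Q = [7 8; 8 29]
S = H·P̄·Hᵀ + R = [23]
K = P̄·Hᵀ·S⁻¹ = [-1/23; -21/23]
x' − x̄ = [-2/23, -42/23] = K·y
y = (KᵀK)⁻¹·Kᵀ·(x' − x̄) = [2]
z = y + H·x̄ = [2] + [1] = [3]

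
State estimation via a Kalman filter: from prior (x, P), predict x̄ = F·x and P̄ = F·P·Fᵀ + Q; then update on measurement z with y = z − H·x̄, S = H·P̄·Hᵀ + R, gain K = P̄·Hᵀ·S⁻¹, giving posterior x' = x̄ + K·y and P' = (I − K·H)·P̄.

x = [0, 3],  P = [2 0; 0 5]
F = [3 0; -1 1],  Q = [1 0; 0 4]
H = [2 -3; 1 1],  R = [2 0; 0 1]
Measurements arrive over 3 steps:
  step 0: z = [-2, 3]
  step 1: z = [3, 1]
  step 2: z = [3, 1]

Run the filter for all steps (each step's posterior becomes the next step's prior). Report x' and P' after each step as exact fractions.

step 0: x̄ = F·x = [0, 3]
step 0: P̄ = F·P·Fᵀ + Q = [19 -6; -6 11]
step 0: y = z − H·x̄ = [7, 0]
step 0: S = H·P̄·Hᵀ + R = [249 11; 11 19]
step 0: K = P̄·Hᵀ·S⁻¹ = [921/4610 2621/4610; -91/461 174/461]
step 0: x' = x̄ + K·y = [6447/4610, 746/461]
step 0: P' = (I − K·H)·P̄ = [1941/4610 68/461; 68/461 106/461]
step 1: x̄ = F·x = [19341/4610, 1013/4610]
step 1: P̄ = F·P·Fᵀ + Q = [22079/4610 -3783/4610; -3783/4610 20081/4610]
step 1: y = z − H·x̄ = [-21813/4610, -7872/2305]
step 1: S = H·P̄·Hᵀ + R = [323661/4610 -6151/2305; -6151/2305 19602/2305]
step 1: K = P̄·Hᵀ·S⁻¹ = [260431/1359812 1432657/2719624; -133291/679906 481653/1359812]
step 1: x' = x̄ + K·y = [4052697/2719624, -84751/1359812]
step 1: P' = (I − K·H)·P̄ = [1067939/2719624 182359/1359812; 182359/1359812 149647/679906]
step 2: x̄ = F·x = [12158091/2719624, -4222199/2719624]
step 2: P̄ = F·P·Fᵀ + Q = [12331075/2719624 -2109663/2719624; -2109663/2719624 11815587/2719624]
step 2: y = z − H·x̄ = [-28823907/2719624, -1304067/679906]
step 2: S = H·P̄·Hᵀ + R = [186419787/2719624 -2168737/679906; -2168737/679906 2830870/339953]
step 2: K = P̄·Hᵀ·S⁻¹ = [72668621/381172796 799492859/1524691184; -37418679/190586398 269389269/762345592]
step 2: x' = x̄ + K·y = [1100996103/762345592, -56951131/381172796]
step 2: P' = (I − K·H)·P̄ = [595965509/1524691184 101763675/762345592; 101763675/762345592 83812797/381172796]

step 0: x' = [6447/4610, 746/461], P' = [1941/4610 68/461; 68/461 106/461]
step 1: x' = [4052697/2719624, -84751/1359812], P' = [1067939/2719624 182359/1359812; 182359/1359812 149647/679906]
step 2: x' = [1100996103/762345592, -56951131/381172796], P' = [595965509/1524691184 101763675/762345592; 101763675/762345592 83812797/381172796]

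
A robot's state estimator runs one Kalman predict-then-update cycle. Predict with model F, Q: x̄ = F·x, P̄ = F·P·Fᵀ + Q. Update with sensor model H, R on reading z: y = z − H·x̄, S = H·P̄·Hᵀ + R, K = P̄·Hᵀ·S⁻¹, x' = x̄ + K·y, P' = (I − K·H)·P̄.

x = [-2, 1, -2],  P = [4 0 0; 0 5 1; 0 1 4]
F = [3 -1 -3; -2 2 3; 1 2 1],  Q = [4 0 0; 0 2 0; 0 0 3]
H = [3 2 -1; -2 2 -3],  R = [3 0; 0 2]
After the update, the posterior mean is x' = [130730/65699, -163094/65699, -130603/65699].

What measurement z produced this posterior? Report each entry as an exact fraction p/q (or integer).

z = [3, -3]

x̄ = F·x = [-1, 0, -2]
P̄ = F·P·Fᵀ + Q = [87 -79 -17; -79 86 32; -17 32 35]
S = H·P̄·Hᵀ + R = [191 -368; -368 1053]
K = P̄·Hᵀ·S⁻¹ = [22952/65699 -9511/65699; -16029/65699 8998/65699; -25742/65699 -9433/65699]
x' − x̄ = [196429/65699, -163094/65699, 795/65699] = K·y
y = (KᵀK)⁻¹·Kᵀ·(x' − x̄) = [4, -11]
z = y + H·x̄ = [4, -11] + [-1, 8] = [3, -3]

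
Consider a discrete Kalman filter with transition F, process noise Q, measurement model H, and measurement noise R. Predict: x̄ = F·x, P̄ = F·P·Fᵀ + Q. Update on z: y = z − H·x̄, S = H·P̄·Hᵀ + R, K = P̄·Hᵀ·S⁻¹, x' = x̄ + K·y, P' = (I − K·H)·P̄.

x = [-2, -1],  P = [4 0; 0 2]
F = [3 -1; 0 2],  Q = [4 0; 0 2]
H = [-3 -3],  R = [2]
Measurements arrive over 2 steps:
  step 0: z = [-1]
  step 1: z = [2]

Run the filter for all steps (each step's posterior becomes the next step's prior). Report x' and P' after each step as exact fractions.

step 0: x̄ = F·x = [-5, -2]
step 0: P̄ = F·P·Fᵀ + Q = [42 -4; -4 10]
step 0: y = z − H·x̄ = [-22]
step 0: S = H·P̄·Hᵀ + R = [398]
step 0: K = P̄·Hᵀ·S⁻¹ = [-57/199; -9/199]
step 0: x' = x̄ + K·y = [259/199, -200/199]
step 0: P' = (I − K·H)·P̄ = [1860/199 -1822/199; -1822/199 1828/199]
step 1: x̄ = F·x = [977/199, -400/199]
step 1: P̄ = F·P·Fᵀ + Q = [30296/199 -14588/199; -14588/199 7710/199]
step 1: y = z − H·x̄ = [2129/199]
step 1: S = H·P̄·Hᵀ + R = [79868/199]
step 1: K = P̄·Hᵀ·S⁻¹ = [-11781/19967; 10317/39934]
step 1: x' = x̄ + K·y = [-28010/19967, 30107/39934]
step 1: P' = (I − K·H)·P̄ = [250012/19967 -242158/19967; -242158/19967 238719/19967]

step 0: x' = [259/199, -200/199], P' = [1860/199 -1822/199; -1822/199 1828/199]
step 1: x' = [-28010/19967, 30107/39934], P' = [250012/19967 -242158/19967; -242158/19967 238719/19967]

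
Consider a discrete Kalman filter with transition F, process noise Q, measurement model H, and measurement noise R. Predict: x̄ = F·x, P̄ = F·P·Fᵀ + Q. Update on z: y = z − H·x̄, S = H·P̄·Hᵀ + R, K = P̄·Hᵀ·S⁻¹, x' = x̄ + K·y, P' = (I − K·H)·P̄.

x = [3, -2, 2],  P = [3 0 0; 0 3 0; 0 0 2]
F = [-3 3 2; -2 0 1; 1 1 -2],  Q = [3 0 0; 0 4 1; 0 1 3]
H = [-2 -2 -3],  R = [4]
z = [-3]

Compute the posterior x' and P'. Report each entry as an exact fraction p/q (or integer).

x̄ = F·x = [-11, -4, -3]
P̄ = F·P·Fᵀ + Q = [65 22 -8; 22 18 -9; -8 -9 17]
y = z − H·x̄ = [-42]
S = H·P̄·Hᵀ + R = [461]
K = P̄·Hᵀ·S⁻¹ = [-150/461; -53/461; -17/461]
x' = x̄ + K·y = [1229/461, 382/461, -669/461]
P' = (I − K·H)·P̄ = [7465/461 2192/461 -6238/461; 2192/461 5489/461 -5050/461; -6238/461 -5050/461 7548/461]

x' = [1229/461, 382/461, -669/461]
P' = [7465/461 2192/461 -6238/461; 2192/461 5489/461 -5050/461; -6238/461 -5050/461 7548/461]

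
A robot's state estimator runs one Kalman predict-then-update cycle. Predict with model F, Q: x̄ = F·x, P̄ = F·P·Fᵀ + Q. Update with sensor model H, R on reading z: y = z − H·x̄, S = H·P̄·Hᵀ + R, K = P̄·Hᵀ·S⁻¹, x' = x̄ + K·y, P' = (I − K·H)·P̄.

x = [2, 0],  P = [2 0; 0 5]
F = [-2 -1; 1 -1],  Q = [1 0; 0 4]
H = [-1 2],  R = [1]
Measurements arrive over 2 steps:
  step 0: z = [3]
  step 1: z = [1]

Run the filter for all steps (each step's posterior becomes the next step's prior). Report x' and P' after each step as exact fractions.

step 0: x' = [-32/11, 1/11], P' = [626/55 307/55; 307/55 164/55]
step 1: x' = [-10129/4357, -3061/4357], P' = [73379/8714 33933/8714; 33933/8714 17753/8714]

step 0: x̄ = F·x = [-4, 2]
step 0: P̄ = F·P·Fᵀ + Q = [14 1; 1 11]
step 0: y = z − H·x̄ = [-5]
step 0: S = H·P̄·Hᵀ + R = [55]
step 0: K = P̄·Hᵀ·S⁻¹ = [-12/55; 21/55]
step 0: x' = x̄ + K·y = [-32/11, 1/11]
step 0: P' = (I − K·H)·P̄ = [626/55 307/55; 307/55 164/55]
step 1: x̄ = F·x = [63/11, -3]
step 1: P̄ = F·P·Fᵀ + Q = [3951/55 -71/5; -71/5 36/5]
step 1: y = z − H·x̄ = [140/11]
step 1: S = H·P̄·Hᵀ + R = [8714/55]
step 1: K = P̄·Hᵀ·S⁻¹ = [-5513/8714; 1573/8714]
step 1: x' = x̄ + K·y = [-10129/4357, -3061/4357]
step 1: P' = (I − K·H)·P̄ = [73379/8714 33933/8714; 33933/8714 17753/8714]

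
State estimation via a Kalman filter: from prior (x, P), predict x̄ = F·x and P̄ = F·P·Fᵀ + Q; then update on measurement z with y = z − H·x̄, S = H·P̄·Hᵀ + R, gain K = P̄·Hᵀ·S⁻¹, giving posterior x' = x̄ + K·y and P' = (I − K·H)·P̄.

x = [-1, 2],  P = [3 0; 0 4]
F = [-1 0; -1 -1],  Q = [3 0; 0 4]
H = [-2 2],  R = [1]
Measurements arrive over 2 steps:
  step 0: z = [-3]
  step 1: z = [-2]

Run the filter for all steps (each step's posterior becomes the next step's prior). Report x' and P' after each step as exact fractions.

step 0: x' = [13/15, -29/45], P' = [26/5 77/15; 77/15 239/45]
step 1: x' = [-2591/2261, -4778/2261], P' = [17721/2261 17817/2261; 17817/2261 18467/2261]

step 0: x̄ = F·x = [1, -1]
step 0: P̄ = F·P·Fᵀ + Q = [6 3; 3 11]
step 0: y = z − H·x̄ = [1]
step 0: S = H·P̄·Hᵀ + R = [45]
step 0: K = P̄·Hᵀ·S⁻¹ = [-2/15; 16/45]
step 0: x' = x̄ + K·y = [13/15, -29/45]
step 0: P' = (I − K·H)·P̄ = [26/5 77/15; 77/15 239/45]
step 1: x̄ = F·x = [-13/15, -2/9]
step 1: P̄ = F·P·Fᵀ + Q = [41/5 31/3; 31/3 223/9]
step 1: y = z − H·x̄ = [-148/45]
step 1: S = H·P̄·Hᵀ + R = [2261/45]
step 1: K = P̄·Hᵀ·S⁻¹ = [192/2261; 1300/2261]
step 1: x' = x̄ + K·y = [-2591/2261, -4778/2261]
step 1: P' = (I − K·H)·P̄ = [17721/2261 17817/2261; 17817/2261 18467/2261]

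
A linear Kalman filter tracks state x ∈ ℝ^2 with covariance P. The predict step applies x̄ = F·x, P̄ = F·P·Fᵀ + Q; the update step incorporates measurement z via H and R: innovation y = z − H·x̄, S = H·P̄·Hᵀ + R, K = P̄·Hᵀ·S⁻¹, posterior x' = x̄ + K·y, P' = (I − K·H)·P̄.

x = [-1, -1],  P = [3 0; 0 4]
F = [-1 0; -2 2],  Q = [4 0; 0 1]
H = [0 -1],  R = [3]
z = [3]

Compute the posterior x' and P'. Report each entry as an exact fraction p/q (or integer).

x̄ = F·x = [1, 0]
P̄ = F·P·Fᵀ + Q = [7 6; 6 29]
y = z − H·x̄ = [3]
S = H·P̄·Hᵀ + R = [32]
K = P̄·Hᵀ·S⁻¹ = [-3/16; -29/32]
x' = x̄ + K·y = [7/16, -87/32]
P' = (I − K·H)·P̄ = [47/8 9/16; 9/16 87/32]

x' = [7/16, -87/32]
P' = [47/8 9/16; 9/16 87/32]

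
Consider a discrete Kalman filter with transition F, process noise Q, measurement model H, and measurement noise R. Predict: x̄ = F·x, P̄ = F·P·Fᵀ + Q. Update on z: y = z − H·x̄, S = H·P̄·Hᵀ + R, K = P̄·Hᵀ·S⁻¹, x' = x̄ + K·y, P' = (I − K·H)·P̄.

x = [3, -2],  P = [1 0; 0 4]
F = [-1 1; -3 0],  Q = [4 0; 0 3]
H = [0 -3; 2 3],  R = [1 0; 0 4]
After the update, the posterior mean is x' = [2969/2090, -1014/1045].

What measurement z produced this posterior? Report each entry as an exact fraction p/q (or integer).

x̄ = F·x = [-5, -9]
P̄ = F·P·Fᵀ + Q = [9 3; 3 12]
S = H·P̄·Hᵀ + R = [109 -126; -126 184]
K = P̄·Hᵀ·S⁻¹ = [873/2090 1809/4180; -333/1045 21/2090]
x' − x̄ = [13419/2090, 8391/1045] = K·y
y = (KᵀK)⁻¹·Kᵀ·(x' − x̄) = [-24, 38]
z = y + H·x̄ = [-24, 38] + [27, -37] = [3, 1]

z = [3, 1]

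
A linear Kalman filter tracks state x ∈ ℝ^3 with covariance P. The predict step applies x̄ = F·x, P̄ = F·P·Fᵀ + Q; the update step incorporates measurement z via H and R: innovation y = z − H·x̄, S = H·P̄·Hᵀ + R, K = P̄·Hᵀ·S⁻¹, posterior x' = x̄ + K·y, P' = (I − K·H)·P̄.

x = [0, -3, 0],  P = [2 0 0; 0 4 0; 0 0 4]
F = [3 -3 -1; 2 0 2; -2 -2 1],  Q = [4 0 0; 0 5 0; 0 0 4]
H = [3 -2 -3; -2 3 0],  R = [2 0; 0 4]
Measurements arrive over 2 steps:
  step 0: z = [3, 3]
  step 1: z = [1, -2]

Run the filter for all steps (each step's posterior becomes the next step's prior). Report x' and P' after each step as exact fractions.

step 0: x̄ = F·x = [9, 0, 6]
step 0: P̄ = F·P·Fᵀ + Q = [62 4 8; 4 29 0; 8 0 32]
step 0: y = z − H·x̄ = [-6, 21]
step 0: S = H·P̄·Hᵀ + R = [772 -446; -446 465]
step 0: K = P̄·Hᵀ·S⁻¹ = [10829/80032 -4445/40016; 3461/40016 5059/20008; -5077/20008 -2779/10004]
step 0: x' = x̄ + K·y = [29289/5002, 11982/2501, 4224/2501]
step 0: P' = (I − K·H)·P̄ = [1149319/40016 380143/20008 159713/10004; 380143/20008 130087/10004 51385/5002; 159713/10004 51385/5002 23223/2501]
step 1: x̄ = F·x = [7527/5002, 37737/2501, -49029/2501]
step 1: P̄ = F·P·Fᵀ + Q = [506855/40016 839995/20008 -681107/20008; 839995/20008 2848611/10004 -2454327/10004; -681107/20008 -2454327/10004 2273215/10004]
step 1: y = z − H·x̄ = [-160805/5002, -110686/2501]
step 1: S = H·P̄·Hᵀ + R = [18607519/40016 7653641/10004; 7653641/10004 5286100/2501]
step 1: K = P̄·Hᵀ·S⁻¹ = [1669404035/15906831519 152959682/15906831519; 1153755442/15906831519 5379440269/15906831519; -4345658366/15906831519 -3453743540/15906831519]
step 1: x' = x̄ + K·y = [-36501156683/15906831519, -35152917436/15906831519, -19277564296/15906831519]
step 1: P' = (I − K·H)·P̄ = [92339859530/15906831519 61763852596/15906831519 50051021776/15906831519; 61763852596/15906831519 48348488756/15906831519 28762356464/15906831519; 50051021776/15906831519 28762356464/15906831519 33773223044/15906831519]

step 0: x' = [29289/5002, 11982/2501, 4224/2501], P' = [1149319/40016 380143/20008 159713/10004; 380143/20008 130087/10004 51385/5002; 159713/10004 51385/5002 23223/2501]
step 1: x' = [-36501156683/15906831519, -35152917436/15906831519, -19277564296/15906831519], P' = [92339859530/15906831519 61763852596/15906831519 50051021776/15906831519; 61763852596/15906831519 48348488756/15906831519 28762356464/15906831519; 50051021776/15906831519 28762356464/15906831519 33773223044/15906831519]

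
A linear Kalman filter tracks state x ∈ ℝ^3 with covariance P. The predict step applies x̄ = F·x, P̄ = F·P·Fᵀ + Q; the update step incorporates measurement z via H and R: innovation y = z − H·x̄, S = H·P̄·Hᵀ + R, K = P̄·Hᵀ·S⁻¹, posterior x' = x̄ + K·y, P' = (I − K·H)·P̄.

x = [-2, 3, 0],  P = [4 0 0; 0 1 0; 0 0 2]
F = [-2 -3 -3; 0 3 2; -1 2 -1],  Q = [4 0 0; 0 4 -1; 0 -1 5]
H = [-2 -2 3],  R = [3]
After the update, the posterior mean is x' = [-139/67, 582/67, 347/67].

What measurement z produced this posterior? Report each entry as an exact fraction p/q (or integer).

x̄ = F·x = [-5, 9, 8]
P̄ = F·P·Fᵀ + Q = [47 -21 8; -21 21 1; 8 1 15]
S = H·P̄·Hᵀ + R = [134]
K = P̄·Hᵀ·S⁻¹ = [-14/67; 3/134; 27/134]
x' − x̄ = [196/67, -21/67, -189/67] = K·y
y = (KᵀK)⁻¹·Kᵀ·(x' − x̄) = [-14]
z = y + H·x̄ = [-14] + [16] = [2]

z = [2]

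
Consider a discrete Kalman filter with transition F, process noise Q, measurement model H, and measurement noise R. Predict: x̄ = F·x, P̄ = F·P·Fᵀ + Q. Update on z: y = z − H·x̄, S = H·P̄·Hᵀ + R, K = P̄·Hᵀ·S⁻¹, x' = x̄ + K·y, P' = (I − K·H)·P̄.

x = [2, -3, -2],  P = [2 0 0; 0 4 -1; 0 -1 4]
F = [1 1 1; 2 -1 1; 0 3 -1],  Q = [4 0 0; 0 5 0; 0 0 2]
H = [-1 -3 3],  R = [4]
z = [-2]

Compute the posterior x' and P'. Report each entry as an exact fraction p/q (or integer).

x̄ = F·x = [-3, 5, -7]
P̄ = F·P·Fᵀ + Q = [12 4 6; 4 23 -20; 6 -20 48]
y = z − H·x̄ = [31]
S = H·P̄·Hᵀ + R = [1003]
K = P̄·Hᵀ·S⁻¹ = [-6/1003; -133/1003; 198/1003]
x' = x̄ + K·y = [-3195/1003, 892/1003, -883/1003]
P' = (I − K·H)·P̄ = [12000/1003 3214/1003 7206/1003; 3214/1003 5380/1003 6274/1003; 7206/1003 6274/1003 8940/1003]

x' = [-3195/1003, 892/1003, -883/1003]
P' = [12000/1003 3214/1003 7206/1003; 3214/1003 5380/1003 6274/1003; 7206/1003 6274/1003 8940/1003]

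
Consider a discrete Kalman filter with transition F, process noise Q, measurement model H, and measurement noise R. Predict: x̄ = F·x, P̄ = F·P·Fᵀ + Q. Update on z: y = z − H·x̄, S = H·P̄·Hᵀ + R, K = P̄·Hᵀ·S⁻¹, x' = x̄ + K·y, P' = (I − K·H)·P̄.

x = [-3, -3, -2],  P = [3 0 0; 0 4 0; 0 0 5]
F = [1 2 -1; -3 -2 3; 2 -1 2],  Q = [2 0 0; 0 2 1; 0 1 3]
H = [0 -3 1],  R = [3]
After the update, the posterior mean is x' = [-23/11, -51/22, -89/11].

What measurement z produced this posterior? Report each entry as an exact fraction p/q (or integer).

x̄ = F·x = [-7, 9, -7]
P̄ = F·P·Fᵀ + Q = [26 -40 -12; -40 90 21; -12 21 39]
S = H·P̄·Hᵀ + R = [726]
K = P̄·Hᵀ·S⁻¹ = [18/121; -83/242; -4/121]
x' − x̄ = [54/11, -249/22, -12/11] = K·y
y = (KᵀK)⁻¹·Kᵀ·(x' − x̄) = [33]
z = y + H·x̄ = [33] + [-34] = [-1]

z = [-1]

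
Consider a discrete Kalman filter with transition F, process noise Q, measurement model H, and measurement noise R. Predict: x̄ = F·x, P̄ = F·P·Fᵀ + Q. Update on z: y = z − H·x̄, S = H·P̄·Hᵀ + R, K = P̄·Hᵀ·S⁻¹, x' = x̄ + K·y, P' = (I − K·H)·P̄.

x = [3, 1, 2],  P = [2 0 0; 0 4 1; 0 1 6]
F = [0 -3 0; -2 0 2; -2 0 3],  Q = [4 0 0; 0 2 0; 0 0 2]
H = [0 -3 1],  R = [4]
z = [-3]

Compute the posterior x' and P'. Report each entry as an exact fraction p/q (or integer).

x̄ = F·x = [-3, -2, 0]
P̄ = F·P·Fᵀ + Q = [40 -6 -9; -6 34 44; -9 44 64]
y = z − H·x̄ = [-9]
S = H·P̄·Hᵀ + R = [110]
K = P̄·Hᵀ·S⁻¹ = [9/110; -29/55; -34/55]
x' = x̄ + K·y = [-411/110, 151/55, 306/55]
P' = (I − K·H)·P̄ = [4319/110 -69/55 -189/55; -69/55 188/55 448/55; -189/55 448/55 1208/55]

x' = [-411/110, 151/55, 306/55]
P' = [4319/110 -69/55 -189/55; -69/55 188/55 448/55; -189/55 448/55 1208/55]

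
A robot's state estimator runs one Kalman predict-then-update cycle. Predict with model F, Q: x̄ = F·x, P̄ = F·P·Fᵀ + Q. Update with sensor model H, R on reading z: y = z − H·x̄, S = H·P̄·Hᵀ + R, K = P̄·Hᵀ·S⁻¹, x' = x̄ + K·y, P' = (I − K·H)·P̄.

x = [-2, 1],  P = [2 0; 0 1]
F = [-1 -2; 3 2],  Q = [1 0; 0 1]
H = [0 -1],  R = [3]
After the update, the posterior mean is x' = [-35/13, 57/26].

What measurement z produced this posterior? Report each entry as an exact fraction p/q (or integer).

x̄ = F·x = [0, -4]
P̄ = F·P·Fᵀ + Q = [7 -10; -10 23]
S = H·P̄·Hᵀ + R = [26]
K = P̄·Hᵀ·S⁻¹ = [5/13; -23/26]
x' − x̄ = [-35/13, 161/26] = K·y
y = (KᵀK)⁻¹·Kᵀ·(x' − x̄) = [-7]
z = y + H·x̄ = [-7] + [4] = [-3]

z = [-3]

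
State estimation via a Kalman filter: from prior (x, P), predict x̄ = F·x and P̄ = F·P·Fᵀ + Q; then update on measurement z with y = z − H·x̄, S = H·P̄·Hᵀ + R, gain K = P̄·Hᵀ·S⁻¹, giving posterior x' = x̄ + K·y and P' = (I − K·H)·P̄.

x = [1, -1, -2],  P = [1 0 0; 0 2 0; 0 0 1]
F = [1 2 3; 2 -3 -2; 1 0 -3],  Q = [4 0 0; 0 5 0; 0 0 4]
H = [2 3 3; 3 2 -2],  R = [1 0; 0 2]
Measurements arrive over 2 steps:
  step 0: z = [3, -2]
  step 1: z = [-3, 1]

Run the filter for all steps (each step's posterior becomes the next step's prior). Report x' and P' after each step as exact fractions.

step 0: x̄ = F·x = [-7, 9, 7]
step 0: P̄ = F·P·Fᵀ + Q = [22 -16 -8; -16 31 8; -8 8 14]
step 0: y = z − H·x̄ = [-31, 15]
step 0: S = H·P̄·Hᵀ + R = [350 -14; -14 220]
step 0: K = P̄·Hᵀ·S⁻¹ = [-15/211 47/211; 4668/19201 35/5486; 2624/19201 -425/2743]
step 0: x' = x̄ + K·y = [-307/211, 59877/38402, 8438/19201]
step 0: P' = (I − K·H)·P̄ = [1872/211 -2007/211 754/211; -2007/211 198696/19201 -75382/19201; 754/211 -75382/19201 30514/19201]
step 1: x̄ = F·x = [57254/19201, -325131/38402, -53251/19201]
step 1: P̄ = F·P·Fᵀ + Q = [93118/19201 37229/19201 -17256/19201; 37229/19201 3425881/19201 -155651/19201; -17256/19201 -155651/19201 110098/19201]
step 1: y = z − H·x̄ = [10447/422, 66068/19201]
step 1: S = H·P̄·Hᵀ + R = [325862/211 229133/211; 229133/211 16919408/19201]
step 1: K = P̄·Hᵀ·S⁻¹ = [-204790732/3486807327 332406643/3486807327; 810596831/3486807327 500243098/3486807327; 160853210/1162269109 -238299053/1162269109]
step 1: x' = x̄ + K·y = [2157009000/1162269109, -2577585087/1162269109, -61257778/1162269109]
step 1: P' = (I − K·H)·P̄ = [12812525914/3486807327 -13748164874/3486807327 1712739118/1162269109; -13748164874/3486807327 15279066301/3486807327 -1947808036/1162269109; 1712739118/1162269109 -1947808036/1162269109 859599694/1162269109]

step 0: x' = [-307/211, 59877/38402, 8438/19201], P' = [1872/211 -2007/211 754/211; -2007/211 198696/19201 -75382/19201; 754/211 -75382/19201 30514/19201]
step 1: x' = [2157009000/1162269109, -2577585087/1162269109, -61257778/1162269109], P' = [12812525914/3486807327 -13748164874/3486807327 1712739118/1162269109; -13748164874/3486807327 15279066301/3486807327 -1947808036/1162269109; 1712739118/1162269109 -1947808036/1162269109 859599694/1162269109]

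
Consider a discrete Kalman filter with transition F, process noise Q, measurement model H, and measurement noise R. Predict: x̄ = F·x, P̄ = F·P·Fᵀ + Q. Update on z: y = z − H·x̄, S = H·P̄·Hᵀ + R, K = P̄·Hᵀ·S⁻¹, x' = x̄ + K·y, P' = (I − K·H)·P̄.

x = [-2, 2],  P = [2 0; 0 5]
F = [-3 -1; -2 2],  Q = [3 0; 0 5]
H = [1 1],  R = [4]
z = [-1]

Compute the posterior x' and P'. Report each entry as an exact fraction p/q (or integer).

x' = [-96/67, 81/67]
P' = [958/67 -846/67; -846/67 986/67]

x̄ = F·x = [4, 8]
P̄ = F·P·Fᵀ + Q = [26 2; 2 33]
y = z − H·x̄ = [-13]
S = H·P̄·Hᵀ + R = [67]
K = P̄·Hᵀ·S⁻¹ = [28/67; 35/67]
x' = x̄ + K·y = [-96/67, 81/67]
P' = (I − K·H)·P̄ = [958/67 -846/67; -846/67 986/67]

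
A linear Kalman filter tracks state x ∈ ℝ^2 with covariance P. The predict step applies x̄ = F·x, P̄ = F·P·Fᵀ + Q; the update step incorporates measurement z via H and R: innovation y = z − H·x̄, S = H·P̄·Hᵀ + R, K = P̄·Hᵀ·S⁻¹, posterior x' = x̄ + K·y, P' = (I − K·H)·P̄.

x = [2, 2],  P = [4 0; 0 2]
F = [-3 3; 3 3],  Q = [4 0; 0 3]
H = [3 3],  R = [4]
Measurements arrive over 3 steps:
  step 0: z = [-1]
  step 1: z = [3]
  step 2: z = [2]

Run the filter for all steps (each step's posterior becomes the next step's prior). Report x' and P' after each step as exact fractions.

step 0: x̄ = F·x = [0, 12]
step 0: P̄ = F·P·Fᵀ + Q = [58 -18; -18 57]
step 0: y = z − H·x̄ = [-37]
step 0: S = H·P̄·Hᵀ + R = [715]
step 0: K = P̄·Hᵀ·S⁻¹ = [24/143; 9/55]
step 0: x' = x̄ + K·y = [-888/143, 327/55]
step 0: P' = (I − K·H)·P̄ = [5414/143 -414/11; -414/11 2082/55]
step 1: x̄ = F·x = [26073/715, -567/715]
step 1: P̄ = F·P·Fᵀ + Q = [974464/715 -36/715; -36/715 4989/715]
step 1: y = z − H·x̄ = [-5721/55]
step 1: S = H·P̄·Hᵀ + R = [678253/55]
step 1: K = P̄·Hᵀ·S⁻¹ = [224868/678253; 1143/678253]
step 1: x' = x̄ + K·y = [17454231/8817289, -8537778/8817289]
step 1: P' = (I − K·H)·P̄ = [65092816/8817289 -61195104/8817289; -61195104/8817289 61214916/8817289]
step 2: x̄ = F·x = [-77976027/8817289, 2057643/678253]
step 2: P̄ = F·P·Fᵀ + Q = [2273550616/8817289 -2684700/678253; -2684700/678253 4746891/678253]
step 2: y = z − H·x̄ = [171314582/8817289]
step 2: S = H·P̄·Hᵀ + R = [20424391147/8817289]
step 2: K = P̄·Hᵀ·S⁻¹ = [6715948548/20424391147; 80425449/20424391147]
step 2: x' = x̄ + K·y = [-50137061097/20424391147, 63524902419/20424391147]
step 2: P' = (I − K·H)·P̄ = [151058015032/20424391147 -142103416968/20424391147; -142103416968/20424391147 142210650900/20424391147]

step 0: x' = [-888/143, 327/55], P' = [5414/143 -414/11; -414/11 2082/55]
step 1: x' = [17454231/8817289, -8537778/8817289], P' = [65092816/8817289 -61195104/8817289; -61195104/8817289 61214916/8817289]
step 2: x' = [-50137061097/20424391147, 63524902419/20424391147], P' = [151058015032/20424391147 -142103416968/20424391147; -142103416968/20424391147 142210650900/20424391147]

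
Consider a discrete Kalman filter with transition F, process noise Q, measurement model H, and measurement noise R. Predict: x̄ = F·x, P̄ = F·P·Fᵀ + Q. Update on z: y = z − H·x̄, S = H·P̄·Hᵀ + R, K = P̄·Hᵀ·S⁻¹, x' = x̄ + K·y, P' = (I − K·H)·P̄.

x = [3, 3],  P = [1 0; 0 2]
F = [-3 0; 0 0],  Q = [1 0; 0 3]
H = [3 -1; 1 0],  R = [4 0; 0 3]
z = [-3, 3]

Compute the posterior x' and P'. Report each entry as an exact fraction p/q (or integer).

x' = [-249/361, 144/361]
P' = [210/361 270/361; 270/361 966/361]

x̄ = F·x = [-9, 0]
P̄ = F·P·Fᵀ + Q = [10 0; 0 3]
y = z − H·x̄ = [24, 12]
S = H·P̄·Hᵀ + R = [97 30; 30 13]
K = P̄·Hᵀ·S⁻¹ = [90/361 70/361; -39/361 90/361]
x' = x̄ + K·y = [-249/361, 144/361]
P' = (I − K·H)·P̄ = [210/361 270/361; 270/361 966/361]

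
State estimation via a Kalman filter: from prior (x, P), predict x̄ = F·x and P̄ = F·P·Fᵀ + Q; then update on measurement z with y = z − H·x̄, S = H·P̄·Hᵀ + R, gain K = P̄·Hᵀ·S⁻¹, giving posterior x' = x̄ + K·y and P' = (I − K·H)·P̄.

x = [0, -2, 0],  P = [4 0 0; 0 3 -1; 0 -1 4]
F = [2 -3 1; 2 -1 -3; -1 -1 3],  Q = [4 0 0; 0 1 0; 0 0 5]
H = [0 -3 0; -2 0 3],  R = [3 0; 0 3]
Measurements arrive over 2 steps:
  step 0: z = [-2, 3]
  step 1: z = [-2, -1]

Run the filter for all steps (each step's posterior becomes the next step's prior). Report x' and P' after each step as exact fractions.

step 0: x̄ = F·x = [6, 2, 2]
step 0: P̄ = F·P·Fᵀ + Q = [57 5 23; 5 50 -41; 23 -41 54]
step 0: y = z − H·x̄ = [4, 9]
step 0: S = H·P̄·Hᵀ + R = [453 399; 399 441]
step 0: K = P̄·Hᵀ·S⁻¹ = [45/161 -400/1127; -89/276 -19/1932; 379/1932 1157/13524]
step 0: x' = x̄ + K·y = [4422/1127, 1201/1932, 48073/13524]
step 0: P' = (I − K·H)·P̄ = [50964/1127 -45/161 33576/1127; -45/161 89/276 -379/1932; 33576/1127 -379/1932 269765/13524]
step 1: x̄ = F·x = [32245/3381, -23249/6762, 20687/3381]
step 1: P̄ = F·P·Fᵀ + Q = [1120577/3381 11857/3381 409138/3381; 11857/3381 14075/3381 -4168/3381; 409138/3381 -4168/3381 175580/3381]
step 1: y = z − H·x̄ = [-27757/2254, -136/483]
step 1: S = H·P̄·Hᵀ + R = [45606/1127 5174/161; 5174/161 23735/69]
step 1: K = P̄·Hᵀ·S⁻¹ = [6780765/14523878 -6646601/7261939; -4453621/14523878 -18109/7261939; 2278364/7261939 -2033224/7261939]
step 1: x' = x̄ + K·y = [117513773/29047756, 9837561/29047756, 16948399/7261939]
step 1: P' = (I − K·H)·P̄ = [899281761/14523878 -6780765/14523878 293113986/7261939; -6780765/14523878 4453621/14523878 -2278364/7261939; 293113986/7261939 -2278364/7261939 193376100/7261939]

step 0: x' = [4422/1127, 1201/1932, 48073/13524], P' = [50964/1127 -45/161 33576/1127; -45/161 89/276 -379/1932; 33576/1127 -379/1932 269765/13524]
step 1: x' = [117513773/29047756, 9837561/29047756, 16948399/7261939], P' = [899281761/14523878 -6780765/14523878 293113986/7261939; -6780765/14523878 4453621/14523878 -2278364/7261939; 293113986/7261939 -2278364/7261939 193376100/7261939]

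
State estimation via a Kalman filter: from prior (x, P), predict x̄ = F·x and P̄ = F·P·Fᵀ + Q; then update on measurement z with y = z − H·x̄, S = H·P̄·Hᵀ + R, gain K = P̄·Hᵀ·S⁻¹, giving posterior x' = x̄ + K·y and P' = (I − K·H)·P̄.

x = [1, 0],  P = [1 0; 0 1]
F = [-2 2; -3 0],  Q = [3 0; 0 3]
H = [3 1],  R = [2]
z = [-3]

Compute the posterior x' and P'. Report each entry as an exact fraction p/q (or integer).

x' = [-64/149, -267/149]
P' = [118/149 -276/149; -276/149 888/149]

x̄ = F·x = [-2, -3]
P̄ = F·P·Fᵀ + Q = [11 6; 6 12]
y = z − H·x̄ = [6]
S = H·P̄·Hᵀ + R = [149]
K = P̄·Hᵀ·S⁻¹ = [39/149; 30/149]
x' = x̄ + K·y = [-64/149, -267/149]
P' = (I − K·H)·P̄ = [118/149 -276/149; -276/149 888/149]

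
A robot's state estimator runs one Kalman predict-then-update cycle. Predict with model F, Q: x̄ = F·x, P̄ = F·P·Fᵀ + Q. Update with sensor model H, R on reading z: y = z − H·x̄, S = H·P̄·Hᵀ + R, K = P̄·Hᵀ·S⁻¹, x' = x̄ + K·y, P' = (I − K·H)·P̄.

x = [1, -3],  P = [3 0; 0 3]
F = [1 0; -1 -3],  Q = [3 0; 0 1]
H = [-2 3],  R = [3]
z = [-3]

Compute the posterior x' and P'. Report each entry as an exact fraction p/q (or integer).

x̄ = F·x = [1, 8]
P̄ = F·P·Fᵀ + Q = [6 -3; -3 31]
y = z − H·x̄ = [-25]
S = H·P̄·Hᵀ + R = [342]
K = P̄·Hᵀ·S⁻¹ = [-7/114; 11/38]
x' = x̄ + K·y = [289/114, 29/38]
P' = (I − K·H)·P̄ = [179/38 117/38; 117/38 89/38]

x' = [289/114, 29/38]
P' = [179/38 117/38; 117/38 89/38]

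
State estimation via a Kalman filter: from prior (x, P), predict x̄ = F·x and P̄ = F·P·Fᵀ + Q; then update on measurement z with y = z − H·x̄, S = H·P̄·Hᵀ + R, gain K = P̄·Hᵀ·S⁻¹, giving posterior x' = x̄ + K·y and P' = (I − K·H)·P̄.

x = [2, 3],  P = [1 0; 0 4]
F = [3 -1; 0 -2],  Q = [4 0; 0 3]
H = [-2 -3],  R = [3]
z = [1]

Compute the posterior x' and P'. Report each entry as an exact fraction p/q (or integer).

x' = [826/169, -1225/338]
P' = [1191/169 -765/169; -765/169 1093/338]

x̄ = F·x = [3, -6]
P̄ = F·P·Fᵀ + Q = [17 8; 8 19]
y = z − H·x̄ = [-11]
S = H·P̄·Hᵀ + R = [338]
K = P̄·Hᵀ·S⁻¹ = [-29/169; -73/338]
x' = x̄ + K·y = [826/169, -1225/338]
P' = (I − K·H)·P̄ = [1191/169 -765/169; -765/169 1093/338]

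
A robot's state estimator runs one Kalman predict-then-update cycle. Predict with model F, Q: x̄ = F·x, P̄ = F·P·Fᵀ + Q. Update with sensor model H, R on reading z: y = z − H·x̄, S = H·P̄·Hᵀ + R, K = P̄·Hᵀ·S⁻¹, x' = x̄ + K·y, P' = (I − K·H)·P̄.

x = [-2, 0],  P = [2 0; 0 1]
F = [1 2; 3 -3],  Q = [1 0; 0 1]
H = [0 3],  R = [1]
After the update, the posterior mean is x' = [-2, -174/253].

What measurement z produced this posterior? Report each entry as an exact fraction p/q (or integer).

x̄ = F·x = [-2, -6]
P̄ = F·P·Fᵀ + Q = [7 0; 0 28]
S = H·P̄·Hᵀ + R = [253]
K = P̄·Hᵀ·S⁻¹ = [0; 84/253]
x' − x̄ = [0, 1344/253] = K·y
y = (KᵀK)⁻¹·Kᵀ·(x' − x̄) = [16]
z = y + H·x̄ = [16] + [-18] = [-2]

z = [-2]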